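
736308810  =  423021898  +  313286912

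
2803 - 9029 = - 6226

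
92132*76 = 7002032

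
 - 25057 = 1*( - 25057)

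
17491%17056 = 435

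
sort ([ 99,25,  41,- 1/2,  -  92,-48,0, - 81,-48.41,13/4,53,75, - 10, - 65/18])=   [ - 92, - 81, - 48.41, - 48,-10, - 65/18, - 1/2 , 0,13/4,25 , 41,53,75 , 99] 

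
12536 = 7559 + 4977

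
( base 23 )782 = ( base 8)7461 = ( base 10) 3889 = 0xF31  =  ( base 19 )AED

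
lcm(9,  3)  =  9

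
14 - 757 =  - 743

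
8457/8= 8457/8 = 1057.12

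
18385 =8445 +9940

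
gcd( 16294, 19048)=2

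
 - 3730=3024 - 6754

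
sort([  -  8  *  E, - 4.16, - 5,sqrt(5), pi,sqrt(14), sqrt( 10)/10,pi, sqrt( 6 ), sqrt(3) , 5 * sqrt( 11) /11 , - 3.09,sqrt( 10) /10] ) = [ - 8*E, - 5, - 4.16 , - 3.09,sqrt(10) /10, sqrt(10 ) /10 , 5*sqrt( 11)/11 , sqrt(3),sqrt(5), sqrt( 6), pi, pi, sqrt(14)]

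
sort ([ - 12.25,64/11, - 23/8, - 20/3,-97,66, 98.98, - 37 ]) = [ - 97, - 37, - 12.25, -20/3, - 23/8,64/11, 66,98.98]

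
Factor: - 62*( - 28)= 2^3*7^1*31^1 = 1736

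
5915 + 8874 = 14789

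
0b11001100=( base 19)ae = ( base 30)6O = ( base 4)3030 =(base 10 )204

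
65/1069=65/1069  =  0.06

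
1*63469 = 63469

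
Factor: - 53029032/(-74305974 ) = 2^2*7^1*83^1*937^( - 1)*3803^1* 13217^( - 1)  =  8838172/12384329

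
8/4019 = 8/4019 = 0.00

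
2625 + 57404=60029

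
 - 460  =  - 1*460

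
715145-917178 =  - 202033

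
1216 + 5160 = 6376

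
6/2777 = 6/2777 = 0.00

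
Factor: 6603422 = 2^1*7^1*471673^1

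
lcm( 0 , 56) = 0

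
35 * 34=1190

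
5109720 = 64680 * 79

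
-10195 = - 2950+  -  7245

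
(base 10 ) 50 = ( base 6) 122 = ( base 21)28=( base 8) 62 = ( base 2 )110010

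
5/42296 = 5/42296 = 0.00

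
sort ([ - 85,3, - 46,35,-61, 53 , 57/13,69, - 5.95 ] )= [ - 85, - 61, - 46, - 5.95,3, 57/13,35,53,69] 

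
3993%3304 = 689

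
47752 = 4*11938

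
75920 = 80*949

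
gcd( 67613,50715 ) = 7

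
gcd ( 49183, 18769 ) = 137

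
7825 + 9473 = 17298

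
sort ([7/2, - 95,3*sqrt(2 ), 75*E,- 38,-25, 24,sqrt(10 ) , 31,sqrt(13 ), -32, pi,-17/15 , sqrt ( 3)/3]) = [ - 95,-38, - 32,  -  25, - 17/15, sqrt( 3) /3,pi,  sqrt( 10), 7/2,  sqrt( 13),3*sqrt( 2), 24, 31, 75*E]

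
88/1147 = 88/1147=0.08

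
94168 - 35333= 58835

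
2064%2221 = 2064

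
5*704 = 3520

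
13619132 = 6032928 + 7586204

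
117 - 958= - 841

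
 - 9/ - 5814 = 1/646 = 0.00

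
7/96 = 7/96=0.07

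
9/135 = 1/15 = 0.07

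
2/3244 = 1/1622 = 0.00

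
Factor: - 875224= - 2^3*7^1*15629^1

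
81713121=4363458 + 77349663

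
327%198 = 129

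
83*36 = 2988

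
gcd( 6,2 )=2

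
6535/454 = 14 + 179/454 = 14.39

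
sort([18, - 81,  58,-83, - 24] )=[ - 83, - 81,-24,18,58 ]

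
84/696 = 7/58 = 0.12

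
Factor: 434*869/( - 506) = -17143/23= - 7^1* 23^( - 1)*31^1*79^1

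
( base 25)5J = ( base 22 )6C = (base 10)144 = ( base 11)121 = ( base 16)90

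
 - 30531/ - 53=30531/53 = 576.06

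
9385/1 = 9385 = 9385.00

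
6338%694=92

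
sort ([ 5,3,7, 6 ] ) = [ 3, 5 , 6, 7 ] 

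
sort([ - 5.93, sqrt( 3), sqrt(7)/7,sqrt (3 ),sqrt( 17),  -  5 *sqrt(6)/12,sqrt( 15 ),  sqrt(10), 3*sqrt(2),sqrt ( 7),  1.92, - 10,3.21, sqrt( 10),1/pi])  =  [ - 10, - 5.93, - 5*sqrt (6) /12,1/pi,sqrt ( 7)/7,sqrt(3 ),sqrt( 3),1.92,sqrt ( 7),sqrt( 10 ),sqrt( 10),3.21,sqrt(15 ), sqrt ( 17),3*sqrt(2 )]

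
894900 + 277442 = 1172342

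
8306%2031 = 182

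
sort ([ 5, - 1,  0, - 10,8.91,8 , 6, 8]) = [ - 10,  -  1,0, 5, 6, 8 , 8, 8.91 ] 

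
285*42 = 11970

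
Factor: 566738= 2^1*283369^1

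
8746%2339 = 1729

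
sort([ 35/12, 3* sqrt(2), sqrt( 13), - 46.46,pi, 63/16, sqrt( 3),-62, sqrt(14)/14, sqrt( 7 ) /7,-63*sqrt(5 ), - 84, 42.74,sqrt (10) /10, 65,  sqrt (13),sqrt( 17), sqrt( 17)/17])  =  [ - 63 * sqrt(5 ),-84, - 62,  -  46.46,  sqrt(17) /17,  sqrt(14) /14, sqrt( 10) /10, sqrt(7)/7, sqrt( 3 ) , 35/12,pi,sqrt (13),  sqrt( 13),  63/16, sqrt( 17), 3*sqrt(2), 42.74, 65] 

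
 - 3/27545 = -3/27545 = -0.00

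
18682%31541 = 18682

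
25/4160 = 5/832 = 0.01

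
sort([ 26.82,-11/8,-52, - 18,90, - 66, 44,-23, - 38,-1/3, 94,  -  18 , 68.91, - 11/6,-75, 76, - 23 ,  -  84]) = [- 84, - 75, - 66, - 52,-38,-23, - 23, - 18, - 18 , - 11/6 ,-11/8, -1/3, 26.82, 44,68.91,76,90,94]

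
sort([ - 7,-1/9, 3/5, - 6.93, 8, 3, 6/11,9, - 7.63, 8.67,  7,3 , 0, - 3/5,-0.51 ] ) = [ -7.63, - 7, - 6.93, - 3/5, - 0.51,  -  1/9, 0, 6/11,  3/5, 3 , 3,7, 8, 8.67, 9]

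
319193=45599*7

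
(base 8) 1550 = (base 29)112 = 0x368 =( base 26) 17e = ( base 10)872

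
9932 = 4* 2483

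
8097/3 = 2699=2699.00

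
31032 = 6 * 5172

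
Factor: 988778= 2^1*7^1*70627^1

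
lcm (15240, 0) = 0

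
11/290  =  11/290= 0.04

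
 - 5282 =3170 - 8452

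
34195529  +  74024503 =108220032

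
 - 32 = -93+61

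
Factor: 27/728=2^( - 3)*3^3*7^( - 1)*13^( - 1) 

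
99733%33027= 652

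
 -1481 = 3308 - 4789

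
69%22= 3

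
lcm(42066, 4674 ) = 42066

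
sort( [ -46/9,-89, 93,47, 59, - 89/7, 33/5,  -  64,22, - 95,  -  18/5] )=[ - 95,-89,  -  64,  -  89/7, -46/9,-18/5, 33/5 , 22, 47, 59,  93]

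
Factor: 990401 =227^1*4363^1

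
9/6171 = 3/2057=0.00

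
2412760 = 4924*490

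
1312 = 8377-7065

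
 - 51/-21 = 17/7 = 2.43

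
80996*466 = 37744136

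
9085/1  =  9085 = 9085.00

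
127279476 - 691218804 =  - 563939328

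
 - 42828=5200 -48028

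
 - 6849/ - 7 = 6849/7 = 978.43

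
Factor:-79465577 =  - 79465577^1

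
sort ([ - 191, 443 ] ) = [ - 191, 443]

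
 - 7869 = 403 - 8272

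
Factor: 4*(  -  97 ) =-2^2* 97^1 =-388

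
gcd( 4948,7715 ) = 1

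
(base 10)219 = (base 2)11011011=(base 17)CF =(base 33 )6l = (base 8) 333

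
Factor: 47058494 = 2^1*7^1*523^1*6427^1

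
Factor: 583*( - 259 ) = - 7^1*11^1 * 37^1*53^1 = -150997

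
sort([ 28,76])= [28, 76 ]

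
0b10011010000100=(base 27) DE5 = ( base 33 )91Q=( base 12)5858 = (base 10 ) 9860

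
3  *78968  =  236904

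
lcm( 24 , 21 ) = 168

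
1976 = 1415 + 561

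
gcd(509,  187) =1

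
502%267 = 235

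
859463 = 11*78133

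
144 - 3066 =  - 2922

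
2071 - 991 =1080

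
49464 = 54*916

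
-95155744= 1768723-96924467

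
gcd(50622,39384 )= 6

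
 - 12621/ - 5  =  12621/5 = 2524.20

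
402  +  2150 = 2552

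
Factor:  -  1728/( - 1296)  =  4/3  =  2^2*3^( - 1 ) 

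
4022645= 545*7381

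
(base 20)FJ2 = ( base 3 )22202101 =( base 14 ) 247c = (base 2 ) 1100011101110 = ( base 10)6382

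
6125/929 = 6 + 551/929 = 6.59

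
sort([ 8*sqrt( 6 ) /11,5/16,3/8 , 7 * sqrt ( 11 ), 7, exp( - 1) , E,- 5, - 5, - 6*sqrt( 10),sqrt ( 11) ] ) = [ - 6 *sqrt( 10 ), - 5, - 5,5/16, exp ( -1), 3/8, 8*sqrt(6)/11, E, sqrt(11), 7, 7*sqrt(11)] 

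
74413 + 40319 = 114732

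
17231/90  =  17231/90 = 191.46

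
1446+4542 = 5988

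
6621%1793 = 1242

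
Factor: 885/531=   5/3 = 3^ ( - 1 )*5^1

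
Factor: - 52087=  - 7^2*1063^1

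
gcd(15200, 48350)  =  50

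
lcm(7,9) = 63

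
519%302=217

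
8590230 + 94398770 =102989000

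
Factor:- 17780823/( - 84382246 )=2^( - 1 )*3^3*13^( - 1)*658549^1* 3245471^ ( - 1)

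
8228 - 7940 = 288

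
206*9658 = 1989548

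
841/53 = 15 + 46/53= 15.87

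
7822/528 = 14  +  215/264 = 14.81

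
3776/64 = 59 = 59.00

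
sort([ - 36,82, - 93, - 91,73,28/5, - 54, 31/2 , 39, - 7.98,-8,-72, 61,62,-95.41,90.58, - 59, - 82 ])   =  [ - 95.41, - 93, - 91, - 82, - 72 ,  -  59, - 54, - 36,-8, - 7.98, 28/5,31/2,39, 61,62, 73,82, 90.58 ]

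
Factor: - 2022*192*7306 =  - 2836364544 = - 2^8*3^2*13^1*281^1 * 337^1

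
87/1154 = 87/1154 = 0.08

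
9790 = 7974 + 1816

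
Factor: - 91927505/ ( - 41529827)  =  5^1*17^( - 1 ) * 29^(  -  1) * 3467^1*  5303^1*84239^( - 1 )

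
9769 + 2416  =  12185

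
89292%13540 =8052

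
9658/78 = 123+32/39 =123.82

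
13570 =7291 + 6279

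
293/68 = 293/68 = 4.31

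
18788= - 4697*(-4)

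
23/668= 23/668=0.03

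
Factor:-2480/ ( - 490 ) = 248/49 = 2^3*7^ (-2)*31^1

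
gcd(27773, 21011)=1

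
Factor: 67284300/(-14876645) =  - 2^2*3^1*5^1*7^(-2)*17^1*41^(-1)*79^1*167^1*1481^(-1)= -13456860/2975329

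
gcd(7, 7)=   7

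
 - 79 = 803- 882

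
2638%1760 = 878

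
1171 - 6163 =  - 4992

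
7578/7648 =3789/3824= 0.99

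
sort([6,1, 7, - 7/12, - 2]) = [ - 2,-7/12, 1, 6,7]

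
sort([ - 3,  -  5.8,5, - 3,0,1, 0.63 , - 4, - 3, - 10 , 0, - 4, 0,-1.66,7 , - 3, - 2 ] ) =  [ - 10, - 5.8,-4, - 4, - 3, - 3, - 3, - 3,  -  2, - 1.66,0,0, 0,0.63, 1,5,7] 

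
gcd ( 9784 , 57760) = 8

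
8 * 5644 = 45152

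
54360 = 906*60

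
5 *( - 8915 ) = - 44575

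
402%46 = 34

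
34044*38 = 1293672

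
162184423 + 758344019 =920528442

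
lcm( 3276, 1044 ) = 95004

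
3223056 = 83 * 38832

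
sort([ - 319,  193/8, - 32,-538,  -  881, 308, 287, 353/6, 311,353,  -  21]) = [ - 881, -538 , - 319, - 32, - 21, 193/8,353/6,287,308, 311, 353 ] 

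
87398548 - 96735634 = - 9337086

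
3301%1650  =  1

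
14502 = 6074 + 8428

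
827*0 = 0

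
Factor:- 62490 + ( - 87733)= -150223 = - 150223^1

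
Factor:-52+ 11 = - 41^1=-  41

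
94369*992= 93614048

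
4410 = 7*630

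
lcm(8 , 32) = 32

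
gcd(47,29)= 1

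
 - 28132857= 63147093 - 91279950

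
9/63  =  1/7=0.14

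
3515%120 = 35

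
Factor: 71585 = 5^1*103^1*139^1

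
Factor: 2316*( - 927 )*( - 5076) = 2^4  *  3^6*47^1*103^1*193^1 = 10897826832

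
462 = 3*154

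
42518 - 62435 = -19917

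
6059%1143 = 344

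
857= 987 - 130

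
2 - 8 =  - 6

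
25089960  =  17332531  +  7757429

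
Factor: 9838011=3^1*3279337^1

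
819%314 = 191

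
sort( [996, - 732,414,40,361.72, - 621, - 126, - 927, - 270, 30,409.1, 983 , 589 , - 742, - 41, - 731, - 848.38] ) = [ - 927, - 848.38,  -  742,-732, - 731, - 621, - 270, - 126, - 41, 30, 40, 361.72, 409.1, 414, 589, 983, 996 ]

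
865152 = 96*9012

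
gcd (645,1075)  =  215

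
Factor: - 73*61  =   - 4453=- 61^1*73^1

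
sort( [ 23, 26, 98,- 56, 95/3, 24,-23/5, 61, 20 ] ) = [ - 56, - 23/5, 20, 23, 24, 26, 95/3,  61, 98 ]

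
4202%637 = 380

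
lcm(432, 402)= 28944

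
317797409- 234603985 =83193424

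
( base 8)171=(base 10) 121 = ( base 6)321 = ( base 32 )3P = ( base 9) 144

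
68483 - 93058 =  - 24575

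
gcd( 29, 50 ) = 1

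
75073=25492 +49581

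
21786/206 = 10893/103 = 105.76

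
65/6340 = 13/1268 = 0.01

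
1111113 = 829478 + 281635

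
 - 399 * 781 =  - 311619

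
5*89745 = 448725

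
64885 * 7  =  454195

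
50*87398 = 4369900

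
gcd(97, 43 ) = 1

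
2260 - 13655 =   -  11395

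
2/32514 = 1/16257 =0.00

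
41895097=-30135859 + 72030956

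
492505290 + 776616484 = 1269121774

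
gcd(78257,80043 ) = 1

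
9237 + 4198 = 13435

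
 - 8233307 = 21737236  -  29970543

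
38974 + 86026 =125000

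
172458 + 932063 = 1104521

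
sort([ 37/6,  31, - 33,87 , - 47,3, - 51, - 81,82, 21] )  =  [-81, - 51,- 47, - 33 , 3,37/6, 21,31,82,87]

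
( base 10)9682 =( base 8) 22722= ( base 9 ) 14247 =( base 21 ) 10K1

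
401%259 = 142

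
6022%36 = 10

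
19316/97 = 19316/97 = 199.13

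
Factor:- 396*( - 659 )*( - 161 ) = - 42015204 = - 2^2*3^2 * 7^1*11^1*23^1*659^1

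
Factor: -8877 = - 3^1 * 11^1*269^1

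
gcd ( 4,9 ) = 1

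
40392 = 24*1683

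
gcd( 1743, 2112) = 3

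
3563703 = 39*91377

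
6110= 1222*5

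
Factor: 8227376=2^4* 23^1  *79^1*283^1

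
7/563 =7/563 = 0.01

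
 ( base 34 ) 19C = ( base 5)21344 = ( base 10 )1474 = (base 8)2702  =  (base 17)51C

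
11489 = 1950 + 9539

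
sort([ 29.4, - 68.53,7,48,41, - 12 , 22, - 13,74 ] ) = [ - 68.53, - 13,  -  12,  7, 22, 29.4, 41,  48,  74 ]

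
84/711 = 28/237 = 0.12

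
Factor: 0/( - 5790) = 0 = 0^1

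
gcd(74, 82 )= 2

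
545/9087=545/9087  =  0.06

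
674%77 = 58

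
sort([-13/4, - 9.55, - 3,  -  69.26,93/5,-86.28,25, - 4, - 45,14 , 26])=[-86.28, - 69.26,  -  45 , - 9.55 ,-4,-13/4, - 3,  14, 93/5,25, 26]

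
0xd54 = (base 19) 98b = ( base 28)49O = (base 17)BDC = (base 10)3412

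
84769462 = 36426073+48343389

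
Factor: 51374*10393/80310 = 266964991/40155 = 3^( - 1 ) * 5^( - 1)*  17^1*19^1*547^1*1511^1*2677^(-1)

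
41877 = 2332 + 39545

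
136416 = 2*68208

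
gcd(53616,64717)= 1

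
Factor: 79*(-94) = -2^1 * 47^1*79^1 = - 7426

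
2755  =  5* 551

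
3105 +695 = 3800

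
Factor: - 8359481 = - 13^1*613^1*1049^1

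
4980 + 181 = 5161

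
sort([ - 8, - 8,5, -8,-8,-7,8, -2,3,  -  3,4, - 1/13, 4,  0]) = [ - 8, - 8, - 8, - 8, - 7, - 3, - 2, - 1/13, 0, 3, 4, 4, 5,8 ]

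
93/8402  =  93/8402 =0.01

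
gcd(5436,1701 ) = 9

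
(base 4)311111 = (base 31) 3H3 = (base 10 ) 3413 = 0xd55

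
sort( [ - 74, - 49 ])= [ - 74, - 49 ] 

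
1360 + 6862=8222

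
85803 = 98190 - 12387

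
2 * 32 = 64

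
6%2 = 0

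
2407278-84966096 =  - 82558818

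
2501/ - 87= - 29 + 22/87=- 28.75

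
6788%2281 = 2226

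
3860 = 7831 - 3971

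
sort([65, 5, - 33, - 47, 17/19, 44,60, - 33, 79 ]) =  [ - 47, - 33, - 33,17/19, 5, 44,60, 65, 79]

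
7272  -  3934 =3338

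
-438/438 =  - 1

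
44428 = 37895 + 6533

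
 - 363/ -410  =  363/410=0.89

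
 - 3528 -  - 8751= 5223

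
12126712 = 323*37544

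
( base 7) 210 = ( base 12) 89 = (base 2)1101001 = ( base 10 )105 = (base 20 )55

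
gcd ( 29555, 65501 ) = 1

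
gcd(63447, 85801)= 1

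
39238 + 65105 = 104343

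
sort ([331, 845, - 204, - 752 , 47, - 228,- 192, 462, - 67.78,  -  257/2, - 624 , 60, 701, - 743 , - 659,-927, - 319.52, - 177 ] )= [ - 927,  -  752, - 743 , - 659,-624, - 319.52, - 228, - 204,-192 , -177, - 257/2,  -  67.78,  47,60,  331 , 462,701,845 ] 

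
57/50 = 57/50 = 1.14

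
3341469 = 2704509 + 636960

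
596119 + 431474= 1027593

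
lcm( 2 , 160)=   160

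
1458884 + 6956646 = 8415530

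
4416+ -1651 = 2765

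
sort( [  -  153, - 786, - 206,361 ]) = [  -  786, - 206, - 153, 361]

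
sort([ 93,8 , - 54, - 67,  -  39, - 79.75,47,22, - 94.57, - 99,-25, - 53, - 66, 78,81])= [ - 99,-94.57, - 79.75, - 67, - 66, - 54, - 53, - 39  , - 25, 8,22,47,78,81, 93]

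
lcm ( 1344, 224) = 1344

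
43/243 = 43/243 = 0.18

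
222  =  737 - 515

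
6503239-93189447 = -86686208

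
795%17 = 13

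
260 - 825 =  - 565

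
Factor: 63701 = 11^1 * 5791^1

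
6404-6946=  - 542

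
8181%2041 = 17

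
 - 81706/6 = -40853/3 = - 13617.67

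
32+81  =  113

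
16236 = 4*4059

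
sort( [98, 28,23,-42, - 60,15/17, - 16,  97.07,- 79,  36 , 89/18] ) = [-79,-60,-42  , -16, 15/17,  89/18 , 23,  28, 36,97.07,98]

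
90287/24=90287/24 = 3761.96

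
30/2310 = 1/77=   0.01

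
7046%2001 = 1043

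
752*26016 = 19564032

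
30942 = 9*3438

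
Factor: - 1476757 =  - 479^1*3083^1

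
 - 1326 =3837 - 5163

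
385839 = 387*997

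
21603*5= 108015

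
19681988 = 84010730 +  - 64328742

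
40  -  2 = 38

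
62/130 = 31/65  =  0.48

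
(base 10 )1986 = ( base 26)2oa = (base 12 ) 1196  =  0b11111000010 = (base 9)2646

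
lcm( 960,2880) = 2880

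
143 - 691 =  - 548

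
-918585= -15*61239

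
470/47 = 10 = 10.00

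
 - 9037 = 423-9460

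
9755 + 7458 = 17213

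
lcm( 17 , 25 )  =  425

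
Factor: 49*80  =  2^4*5^1*7^2 = 3920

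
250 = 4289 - 4039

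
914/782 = 1+66/391 =1.17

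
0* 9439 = 0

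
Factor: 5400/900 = 2^1*3^1= 6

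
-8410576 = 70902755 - 79313331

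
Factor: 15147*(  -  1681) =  -25462107 = -3^4*11^1*17^1*41^2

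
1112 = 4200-3088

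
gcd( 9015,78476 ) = 1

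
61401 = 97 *633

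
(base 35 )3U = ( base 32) 47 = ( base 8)207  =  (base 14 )99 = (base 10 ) 135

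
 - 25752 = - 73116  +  47364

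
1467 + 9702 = 11169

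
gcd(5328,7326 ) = 666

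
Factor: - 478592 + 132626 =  - 2^1*3^1*23^2*109^1 = -345966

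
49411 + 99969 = 149380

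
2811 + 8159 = 10970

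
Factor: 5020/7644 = 1255/1911= 3^( - 1 ) * 5^1*7^( - 2)*13^(-1 )*251^1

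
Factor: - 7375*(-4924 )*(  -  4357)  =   - 158222276500 = - 2^2*5^3*59^1*1231^1*4357^1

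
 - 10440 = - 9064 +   -  1376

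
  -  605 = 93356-93961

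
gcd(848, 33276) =4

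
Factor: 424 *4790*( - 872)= - 2^7*5^1*53^1*109^1*479^1 =-1770997120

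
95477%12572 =7473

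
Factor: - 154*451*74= - 2^2*7^1*11^2 * 37^1*41^1 = -5139596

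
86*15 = 1290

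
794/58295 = 794/58295 =0.01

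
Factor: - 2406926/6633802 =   -  7^( - 1)*73^ (-1) * 6491^( - 1 )*1203463^1 = - 1203463/3316901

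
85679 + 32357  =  118036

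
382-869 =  - 487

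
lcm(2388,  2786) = 16716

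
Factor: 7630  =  2^1*5^1*7^1*109^1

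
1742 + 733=2475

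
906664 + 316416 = 1223080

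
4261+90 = 4351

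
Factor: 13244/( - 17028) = - 3^( - 2)*7^1 = - 7/9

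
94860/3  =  31620 = 31620.00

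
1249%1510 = 1249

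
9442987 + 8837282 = 18280269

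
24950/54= 12475/27 = 462.04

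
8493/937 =8493/937 = 9.06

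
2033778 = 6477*314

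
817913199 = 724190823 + 93722376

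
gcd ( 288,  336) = 48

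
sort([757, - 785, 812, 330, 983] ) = [ - 785, 330, 757, 812,983] 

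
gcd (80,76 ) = 4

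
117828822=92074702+25754120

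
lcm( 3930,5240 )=15720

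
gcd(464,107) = 1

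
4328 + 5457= 9785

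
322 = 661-339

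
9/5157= 1/573=0.00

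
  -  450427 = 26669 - 477096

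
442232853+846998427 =1289231280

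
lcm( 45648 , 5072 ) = 45648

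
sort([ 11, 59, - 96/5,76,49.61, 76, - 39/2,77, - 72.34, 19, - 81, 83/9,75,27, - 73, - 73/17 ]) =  [ - 81, -73, - 72.34, - 39/2, - 96/5,- 73/17, 83/9,11, 19, 27 , 49.61,59,75,76,76, 77]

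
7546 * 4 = 30184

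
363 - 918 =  - 555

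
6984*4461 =31155624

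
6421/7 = 917 + 2/7 = 917.29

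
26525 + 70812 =97337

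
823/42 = 823/42 = 19.60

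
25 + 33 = 58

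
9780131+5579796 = 15359927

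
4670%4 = 2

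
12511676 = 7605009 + 4906667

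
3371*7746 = 26111766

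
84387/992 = 85 + 67/992 = 85.07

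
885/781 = 885/781 = 1.13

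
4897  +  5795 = 10692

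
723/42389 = 723/42389 = 0.02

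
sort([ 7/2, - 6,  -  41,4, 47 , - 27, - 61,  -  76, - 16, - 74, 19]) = [ - 76, - 74, - 61, - 41, - 27, - 16 , - 6,7/2,4 , 19, 47] 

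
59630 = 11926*5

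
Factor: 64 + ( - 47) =17 = 17^1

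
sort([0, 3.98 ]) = [0,3.98 ] 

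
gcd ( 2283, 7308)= 3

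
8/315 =8/315 = 0.03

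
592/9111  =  592/9111=0.06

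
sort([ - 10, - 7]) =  [ - 10, - 7]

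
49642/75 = 49642/75 = 661.89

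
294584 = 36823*8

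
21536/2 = 10768 = 10768.00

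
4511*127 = 572897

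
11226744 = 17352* 647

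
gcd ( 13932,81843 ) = 3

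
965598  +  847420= 1813018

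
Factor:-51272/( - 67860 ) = 34/45= 2^1 *3^( - 2)*5^( - 1 ) * 17^1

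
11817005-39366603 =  - 27549598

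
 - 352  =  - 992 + 640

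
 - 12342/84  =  -147 + 1/14=- 146.93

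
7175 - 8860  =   - 1685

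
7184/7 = 7184/7 = 1026.29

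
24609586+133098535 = 157708121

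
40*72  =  2880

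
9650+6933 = 16583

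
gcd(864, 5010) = 6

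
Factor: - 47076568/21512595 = - 2^3*3^ (-1 )*5^ (-1 )*7^1* 11^1* 13^ ( -1 )*76423^1 * 110321^(-1 )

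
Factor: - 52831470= - 2^1*3^1*5^1 *1761049^1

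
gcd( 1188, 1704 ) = 12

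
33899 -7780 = 26119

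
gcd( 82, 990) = 2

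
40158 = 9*4462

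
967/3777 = 967/3777=0.26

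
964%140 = 124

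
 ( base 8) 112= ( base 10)74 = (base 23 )35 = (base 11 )68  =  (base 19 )3h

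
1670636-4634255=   -  2963619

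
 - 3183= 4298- 7481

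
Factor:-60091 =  - 60091^1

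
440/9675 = 88/1935 = 0.05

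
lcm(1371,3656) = 10968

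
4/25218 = 2/12609 = 0.00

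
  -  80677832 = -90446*892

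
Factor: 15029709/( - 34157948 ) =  - 2^( - 2)*3^1*11^( - 1)*101^1*49603^1*776317^( - 1 )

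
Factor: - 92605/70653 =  - 3^( - 1 )*5^1 *11^( - 1 )*2141^( - 1)*18521^1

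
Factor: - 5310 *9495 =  - 50418450= - 2^1*3^4 * 5^2*59^1*211^1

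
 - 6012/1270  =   - 3006/635 = - 4.73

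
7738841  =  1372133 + 6366708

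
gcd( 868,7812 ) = 868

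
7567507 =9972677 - 2405170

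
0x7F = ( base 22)5h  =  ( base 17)78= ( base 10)127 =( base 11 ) 106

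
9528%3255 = 3018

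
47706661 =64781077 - 17074416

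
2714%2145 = 569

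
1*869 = 869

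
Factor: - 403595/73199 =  - 5^1 * 7^(- 1)*53^1*1523^1*10457^( - 1)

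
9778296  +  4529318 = 14307614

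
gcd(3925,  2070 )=5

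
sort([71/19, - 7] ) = [ - 7,71/19]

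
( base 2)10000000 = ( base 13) 9b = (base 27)4K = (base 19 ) 6E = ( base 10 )128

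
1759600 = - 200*(-8798) 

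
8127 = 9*903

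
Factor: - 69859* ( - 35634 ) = 2^1*3^1*5939^1*69859^1=2489355606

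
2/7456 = 1/3728 = 0.00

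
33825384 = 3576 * 9459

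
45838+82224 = 128062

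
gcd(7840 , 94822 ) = 14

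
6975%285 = 135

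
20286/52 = 10143/26=390.12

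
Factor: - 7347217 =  - 31^1 * 89^1*2663^1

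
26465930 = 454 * 58295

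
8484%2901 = 2682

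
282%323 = 282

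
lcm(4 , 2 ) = 4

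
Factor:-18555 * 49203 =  - 3^3*5^1*7^1 * 11^1 * 71^1 * 1237^1  =  - 912961665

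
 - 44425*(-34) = 1510450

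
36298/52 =18149/26 = 698.04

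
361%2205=361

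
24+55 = 79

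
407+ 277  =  684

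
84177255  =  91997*915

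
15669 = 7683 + 7986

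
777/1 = 777 = 777.00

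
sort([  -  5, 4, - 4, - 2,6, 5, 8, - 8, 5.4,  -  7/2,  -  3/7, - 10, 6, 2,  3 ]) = [-10,-8,-5, - 4, - 7/2,-2,-3/7, 2, 3, 4,5, 5.4, 6, 6 , 8]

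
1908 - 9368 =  - 7460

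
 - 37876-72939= -110815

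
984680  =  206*4780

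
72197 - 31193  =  41004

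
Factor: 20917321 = 37^1*565333^1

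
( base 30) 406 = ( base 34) 342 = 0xE16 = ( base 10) 3606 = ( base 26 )58i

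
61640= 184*335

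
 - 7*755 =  - 5285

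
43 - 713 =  - 670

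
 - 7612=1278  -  8890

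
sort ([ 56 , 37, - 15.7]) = [ - 15.7 , 37,56]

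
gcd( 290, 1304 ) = 2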